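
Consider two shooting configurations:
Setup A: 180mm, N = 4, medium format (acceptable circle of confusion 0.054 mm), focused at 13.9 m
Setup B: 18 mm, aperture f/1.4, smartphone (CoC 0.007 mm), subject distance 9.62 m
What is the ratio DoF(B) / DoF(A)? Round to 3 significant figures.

2.38

Setup A: H = 180²/(4×0.054) + 180 ≈ 150180.0 mm; DoF = Df − Dn = 15299.4 − 12735.2 ≈ 2564.2 mm.
Setup B: H = 18²/(1.4×0.007) + 18 ≈ 33079.2 mm; DoF = Df − Dn = 13557.5 − 7454.9 ≈ 6102.6 mm.
Ratio = 6102.6 / 2564.2 ≈ 2.38.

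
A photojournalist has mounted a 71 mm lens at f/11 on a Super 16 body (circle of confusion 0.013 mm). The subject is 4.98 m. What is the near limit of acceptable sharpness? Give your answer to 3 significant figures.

4.37 m

Hyperfocal distance H = f²/(N·c) + f = 71²/(11 × 0.013) + 71 = 5041/0.143 + 71 ≈ 35322.7 mm ≈ 35.32 m.
Near limit Dn = s·(H − f)/(H + s − 2f) = 4980 × (35322.7 − 71) / (35322.7 + 4980 − 2 × 71) = 4980 × 35251.7 / 40160.7 ≈ 4371.3 mm ≈ 4.37 m.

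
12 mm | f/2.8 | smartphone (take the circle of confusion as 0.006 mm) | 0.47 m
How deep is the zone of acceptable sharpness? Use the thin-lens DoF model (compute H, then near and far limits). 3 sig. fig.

50.4 mm

Hyperfocal distance H = f²/(N·c) + f = 12²/(2.8 × 0.006) + 12 = 144/0.0168 + 12 ≈ 8583.4 mm ≈ 8.583 m.
Near limit Dn = s·(H − f)/(H + s − 2f) = 470 × (8583.4 − 12) / (8583.4 + 470 − 2 × 12) = 470 × 8571.4 / 9029.4 ≈ 446.160 mm.
Far limit Df = s·(H − f)/(H − s) = 470 × (8583.4 − 12) / (8583.4 − 470) = 470 × 8571.4 / 8113.4 ≈ 496.531 mm.
Depth of field = Df − Dn = 496.531 − 446.160 ≈ 50.371 mm.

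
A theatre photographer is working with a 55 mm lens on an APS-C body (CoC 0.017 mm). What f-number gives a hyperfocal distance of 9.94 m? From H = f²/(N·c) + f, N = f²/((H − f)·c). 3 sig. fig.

Rearrange H = f²/(N·c) + f for N: N = f² / ((H − f)·c).
N = 55² / ((9940 − 55) × 0.017) = 3025 / 168.0 ≈ 18.

f/18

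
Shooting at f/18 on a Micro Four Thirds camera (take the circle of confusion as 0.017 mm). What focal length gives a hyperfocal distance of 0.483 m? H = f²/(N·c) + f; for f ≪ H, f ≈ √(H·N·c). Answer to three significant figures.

12.0 mm

From H = f²/(N·c) + f, with f ≪ H: f ≈ √(H·N·c) = √(483 × 18 × 0.017) = √147.80 ≈ 12.16 mm.
Exact: f² + N·c·f − N·c·H = 0 ⇒ f = (−N·c + √((N·c)² + 4·N·c·H))/2 = (−0.306 + √591.29)/2 ≈ 12.005 mm ≈ 12.0 mm.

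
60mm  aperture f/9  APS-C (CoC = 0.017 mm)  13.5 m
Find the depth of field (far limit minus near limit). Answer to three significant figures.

22.9 m

Hyperfocal distance H = f²/(N·c) + f = 60²/(9 × 0.017) + 60 = 3600/0.153 + 60 ≈ 23589.4 mm ≈ 23.59 m.
Near limit Dn = s·(H − f)/(H + s − 2f) = 13500 × (23589.4 − 60) / (23589.4 + 13500 − 2 × 60) = 13500 × 23529.4 / 36969.4 ≈ 8592 mm.
Far limit Df = s·(H − f)/(H − s) = 13500 × (23589.4 − 60) / (23589.4 − 13500) = 13500 × 23529.4 / 10089.4 ≈ 31483 mm.
Depth of field = Df − Dn = 31483 − 8592 ≈ 22891 mm ≈ 22.9 m.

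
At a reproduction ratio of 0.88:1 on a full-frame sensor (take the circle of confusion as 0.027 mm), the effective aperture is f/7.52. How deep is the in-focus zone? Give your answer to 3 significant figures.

At magnification m, DoF ≈ 2·N_eff·c/m² = 2 × 7.52 × 0.027 / 0.88² = 0.4061 / 0.7744 ≈ 0.524 mm.

0.524 mm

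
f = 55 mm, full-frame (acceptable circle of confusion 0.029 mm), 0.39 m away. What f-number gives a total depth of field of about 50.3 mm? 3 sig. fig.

f/20

Write h = H − f = f²/(N·c). The thin-lens limits are Dn = s·h/(h + (s−f)) and Df = s·h/(h − (s−f)), so DoF = Df − Dn = 2·s·(s−f)·h / (h² − (s−f)²).
That is a quadratic in h: DoF·h² − 2·s·(s−f)·h − DoF·(s−f)² = 0 ⇒ h = (s−f)·(s + √(s² + DoF²)) / DoF = 335 × (390 + √(390² + 50.3²)) / 50.3 = 335 × (390 + 393.230) / 50.3 ≈ 5216.3 mm.
Then N = f²/(c·h) = 55² / (0.029 × 5216.3) = 3025 / 151.27 ≈ 20.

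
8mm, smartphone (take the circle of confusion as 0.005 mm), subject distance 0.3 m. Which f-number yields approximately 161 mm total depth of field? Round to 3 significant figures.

f/11

Write h = H − f = f²/(N·c). The thin-lens limits are Dn = s·h/(h + (s−f)) and Df = s·h/(h − (s−f)), so DoF = Df − Dn = 2·s·(s−f)·h / (h² − (s−f)²).
That is a quadratic in h: DoF·h² − 2·s·(s−f)·h − DoF·(s−f)² = 0 ⇒ h = (s−f)·(s + √(s² + DoF²)) / DoF = 292 × (300 + √(300² + 161²)) / 161 = 292 × (300 + 340.472) / 161 ≈ 1161.6 mm.
Then N = f²/(c·h) = 8² / (0.005 × 1161.6) = 64 / 5.8080 ≈ 11.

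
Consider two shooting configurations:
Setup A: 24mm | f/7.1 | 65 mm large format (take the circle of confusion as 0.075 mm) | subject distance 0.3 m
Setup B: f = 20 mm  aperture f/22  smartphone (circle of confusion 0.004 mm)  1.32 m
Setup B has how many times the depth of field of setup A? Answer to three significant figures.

Setup A: H = 24²/(7.1×0.075) + 24 ≈ 1105.7 mm; DoF = Df − Dn = 402.77 − 239.01 ≈ 163.76 mm.
Setup B: H = 20²/(22×0.004) + 20 ≈ 4565.5 mm; DoF = Df − Dn = 1848.74 − 1026.44 ≈ 822.30 mm.
Ratio = 822.30 / 163.76 ≈ 5.02.

5.02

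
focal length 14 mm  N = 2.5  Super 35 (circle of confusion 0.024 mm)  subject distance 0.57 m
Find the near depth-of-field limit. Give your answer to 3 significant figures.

487 mm

Hyperfocal distance H = f²/(N·c) + f = 14²/(2.5 × 0.024) + 14 = 196/0.06 + 14 ≈ 3280.7 mm ≈ 3.281 m.
Near limit Dn = s·(H − f)/(H + s − 2f) = 570 × (3280.7 − 14) / (3280.7 + 570 − 2 × 14) = 570 × 3266.7 / 3822.7 ≈ 487.09 mm.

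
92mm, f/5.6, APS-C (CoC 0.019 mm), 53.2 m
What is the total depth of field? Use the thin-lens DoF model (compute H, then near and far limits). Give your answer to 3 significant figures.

Hyperfocal distance H = f²/(N·c) + f = 92²/(5.6 × 0.019) + 92 = 8464/0.1064 + 92 ≈ 79640.9 mm ≈ 79.64 m.
Near limit Dn = s·(H − f)/(H + s − 2f) = 53200 × (79640.9 − 92) / (79640.9 + 53200 − 2 × 92) = 53200 × 79548.9 / 132656.9 ≈ 31902 mm.
Far limit Df = s·(H − f)/(H − s) = 53200 × (79640.9 − 92) / (79640.9 − 53200) = 53200 × 79548.9 / 26440.9 ≈ 160055 mm.
Depth of field = Df − Dn = 160055 − 31902 ≈ 128153 mm ≈ 128 m.

128 m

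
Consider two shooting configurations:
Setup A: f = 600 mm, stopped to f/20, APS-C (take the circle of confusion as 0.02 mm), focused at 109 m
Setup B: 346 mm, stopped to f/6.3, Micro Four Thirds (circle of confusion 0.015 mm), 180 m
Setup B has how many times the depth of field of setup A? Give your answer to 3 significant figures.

Setup A: H = 600²/(20×0.02) + 600 ≈ 900600.0 mm; DoF = Df − Dn = 123926 − 97283 ≈ 26643 mm.
Setup B: H = 346²/(6.3×0.015) + 346 ≈ 1267182.0 mm; DoF = Df − Dn = 209745 − 157644 ≈ 52101 mm.
Ratio = 52101 / 26643 ≈ 1.96.

1.96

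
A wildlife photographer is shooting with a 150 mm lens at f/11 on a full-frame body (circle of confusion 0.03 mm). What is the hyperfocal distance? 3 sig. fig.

68.3 m

Hyperfocal distance H = f²/(N·c) + f = 150²/(11 × 0.03) + 150 = 22500/0.33 + 150 ≈ 68331.8 mm ≈ 68.3 m.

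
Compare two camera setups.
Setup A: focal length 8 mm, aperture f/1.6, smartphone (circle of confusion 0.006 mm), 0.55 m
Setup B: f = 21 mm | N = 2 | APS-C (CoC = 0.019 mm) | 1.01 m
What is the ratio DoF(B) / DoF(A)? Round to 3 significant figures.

Setup A: H = 8²/(1.6×0.006) + 8 ≈ 6674.7 mm; DoF = Df − Dn = 598.672 − 508.647 ≈ 90.025 mm.
Setup B: H = 21²/(2×0.019) + 21 ≈ 11626.3 mm; DoF = Df − Dn = 1104.09 − 930.69 ≈ 173.40 mm.
Ratio = 173.40 / 90.025 ≈ 1.93.

1.93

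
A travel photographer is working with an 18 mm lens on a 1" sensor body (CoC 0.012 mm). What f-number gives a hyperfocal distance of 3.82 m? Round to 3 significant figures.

f/7.10

Rearrange H = f²/(N·c) + f for N: N = f² / ((H − f)·c).
N = 18² / ((3820 − 18) × 0.012) = 324 / 45.62 ≈ 7.10.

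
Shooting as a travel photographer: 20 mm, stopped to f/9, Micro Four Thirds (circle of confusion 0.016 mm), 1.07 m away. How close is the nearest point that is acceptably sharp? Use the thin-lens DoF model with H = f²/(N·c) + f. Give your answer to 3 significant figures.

Hyperfocal distance H = f²/(N·c) + f = 20²/(9 × 0.016) + 20 = 400/0.144 + 20 ≈ 2797.8 mm ≈ 2.798 m.
Near limit Dn = s·(H − f)/(H + s − 2f) = 1070 × (2797.8 − 20) / (2797.8 + 1070 − 2 × 20) = 1070 × 2777.8 / 3827.8 ≈ 776.49 mm ≈ 0.776 m.

0.776 m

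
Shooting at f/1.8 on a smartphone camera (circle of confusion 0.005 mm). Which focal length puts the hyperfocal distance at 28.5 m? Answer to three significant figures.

16.0 mm

From H = f²/(N·c) + f, with f ≪ H: f ≈ √(H·N·c) = √(28500 × 1.8 × 0.005) = √256.50 ≈ 16.02 mm.
The +f correction barely moves this — solving exactly, f² + N·c·f − N·c·H = 0 ⇒ f = (−N·c + √((N·c)² + 4·N·c·H))/2 = (−0.009 + √1026.0)/2 ≈ 16.011 mm, so f ≈ 16.0 mm.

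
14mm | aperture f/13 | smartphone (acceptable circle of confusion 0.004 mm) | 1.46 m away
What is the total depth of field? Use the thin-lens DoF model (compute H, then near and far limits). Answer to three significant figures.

Hyperfocal distance H = f²/(N·c) + f = 14²/(13 × 0.004) + 14 = 196/0.052 + 14 ≈ 3783.2 mm ≈ 3.783 m.
Near limit Dn = s·(H − f)/(H + s − 2f) = 1460 × (3783.2 − 14) / (3783.2 + 1460 − 2 × 14) = 1460 × 3769.2 / 5215.2 ≈ 1055.2 mm.
Far limit Df = s·(H − f)/(H − s) = 1460 × (3783.2 − 14) / (3783.2 − 1460) = 1460 × 3769.2 / 2323.2 ≈ 2368.7 mm.
Depth of field = Df − Dn = 2368.7 − 1055.2 ≈ 1313.5 mm ≈ 1.31 m.

1.31 m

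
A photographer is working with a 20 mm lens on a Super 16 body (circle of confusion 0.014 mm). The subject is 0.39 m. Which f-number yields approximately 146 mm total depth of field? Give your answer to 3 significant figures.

f/14

Write h = H − f = f²/(N·c). The thin-lens limits are Dn = s·h/(h + (s−f)) and Df = s·h/(h − (s−f)), so DoF = Df − Dn = 2·s·(s−f)·h / (h² − (s−f)²).
That is a quadratic in h: DoF·h² − 2·s·(s−f)·h − DoF·(s−f)² = 0 ⇒ h = (s−f)·(s + √(s² + DoF²)) / DoF = 370 × (390 + √(390² + 146²)) / 146 = 370 × (390 + 416.432) / 146 ≈ 2043.7 mm.
Then N = f²/(c·h) = 20² / (0.014 × 2043.7) = 400 / 28.612 ≈ 14.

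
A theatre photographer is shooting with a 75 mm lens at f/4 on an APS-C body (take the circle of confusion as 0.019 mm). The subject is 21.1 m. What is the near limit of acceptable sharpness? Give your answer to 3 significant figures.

Hyperfocal distance H = f²/(N·c) + f = 75²/(4 × 0.019) + 75 = 5625/0.076 + 75 ≈ 74088.2 mm ≈ 74.09 m.
Near limit Dn = s·(H − f)/(H + s − 2f) = 21100 × (74088.2 − 75) / (74088.2 + 21100 − 2 × 75) = 21100 × 74013.2 / 95038.2 ≈ 16432 mm ≈ 16.4 m.

16.4 m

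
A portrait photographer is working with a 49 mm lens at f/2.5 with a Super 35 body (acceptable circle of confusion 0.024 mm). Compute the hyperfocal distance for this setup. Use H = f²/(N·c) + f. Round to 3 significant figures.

40.1 m

Hyperfocal distance H = f²/(N·c) + f = 49²/(2.5 × 0.024) + 49 = 2401/0.06 + 49 ≈ 40065.7 mm ≈ 40.1 m.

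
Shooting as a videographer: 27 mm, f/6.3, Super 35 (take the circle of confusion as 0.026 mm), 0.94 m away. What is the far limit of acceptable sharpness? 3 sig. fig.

Hyperfocal distance H = f²/(N·c) + f = 27²/(6.3 × 0.026) + 27 = 729/0.1638 + 27 ≈ 4477.5 mm ≈ 4.478 m.
Far limit Df = s·(H − f)/(H − s) = 940 × (4477.5 − 27) / (4477.5 − 940) = 940 × 4450.5 / 3537.5 ≈ 1182.6 mm ≈ 1.18 m.

1.18 m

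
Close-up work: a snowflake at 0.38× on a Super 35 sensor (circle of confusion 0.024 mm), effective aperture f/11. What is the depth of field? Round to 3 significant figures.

3.66 mm

At magnification m, DoF ≈ 2·N_eff·c/m² = 2 × 11 × 0.024 / 0.38² = 0.528 / 0.1444 ≈ 3.66 mm.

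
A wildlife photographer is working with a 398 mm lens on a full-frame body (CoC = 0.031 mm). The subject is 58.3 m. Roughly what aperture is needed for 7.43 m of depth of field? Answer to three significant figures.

f/5.60

Write h = H − f = f²/(N·c). The thin-lens limits are Dn = s·h/(h + (s−f)) and Df = s·h/(h − (s−f)), so DoF = Df − Dn = 2·s·(s−f)·h / (h² − (s−f)²).
That is a quadratic in h: DoF·h² − 2·s·(s−f)·h − DoF·(s−f)² = 0 ⇒ h = (s−f)·(s + √(s² + DoF²)) / DoF = 57902 × (58300 + √(58300² + 7430²)) / 7430 = 57902 × (58300 + 58771.5) / 7430 ≈ 912339 mm.
Then N = f²/(c·h) = 398² / (0.031 × 912339) = 158404 / 28283 ≈ 5.60.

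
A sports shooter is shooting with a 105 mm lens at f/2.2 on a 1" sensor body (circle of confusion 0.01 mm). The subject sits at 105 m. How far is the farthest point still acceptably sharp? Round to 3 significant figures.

Hyperfocal distance H = f²/(N·c) + f = 105²/(2.2 × 0.01) + 105 = 11025/0.022 + 105 ≈ 501241.4 mm ≈ 501.2 m.
Far limit Df = s·(H − f)/(H − s) = 105000 × (501241.4 − 105) / (501241.4 − 105000) = 105000 × 501136.4 / 396241.4 ≈ 132796 mm ≈ 133 m.

133 m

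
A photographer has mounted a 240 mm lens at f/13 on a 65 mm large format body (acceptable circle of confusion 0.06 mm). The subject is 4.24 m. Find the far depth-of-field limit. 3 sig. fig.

Hyperfocal distance H = f²/(N·c) + f = 240²/(13 × 0.06) + 240 = 57600/0.78 + 240 ≈ 74086.2 mm ≈ 74.09 m.
Far limit Df = s·(H − f)/(H − s) = 4240 × (74086.2 − 240) / (74086.2 − 4240) = 4240 × 73846.2 / 69846.2 ≈ 4482.8 mm ≈ 4.48 m.

4.48 m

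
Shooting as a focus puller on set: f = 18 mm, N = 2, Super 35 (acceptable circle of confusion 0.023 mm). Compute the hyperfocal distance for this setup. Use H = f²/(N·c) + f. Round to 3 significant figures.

7.06 m

Hyperfocal distance H = f²/(N·c) + f = 18²/(2 × 0.023) + 18 = 324/0.046 + 18 ≈ 7061.5 mm ≈ 7.06 m.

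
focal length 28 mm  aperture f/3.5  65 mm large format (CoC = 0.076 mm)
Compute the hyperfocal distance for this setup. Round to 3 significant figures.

Hyperfocal distance H = f²/(N·c) + f = 28²/(3.5 × 0.076) + 28 = 784/0.266 + 28 ≈ 2975.4 mm ≈ 2.98 m.

2.98 m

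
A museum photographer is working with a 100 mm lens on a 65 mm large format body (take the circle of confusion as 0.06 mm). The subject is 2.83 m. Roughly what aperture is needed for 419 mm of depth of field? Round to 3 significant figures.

f/4.49

Write h = H − f = f²/(N·c). The thin-lens limits are Dn = s·h/(h + (s−f)) and Df = s·h/(h − (s−f)), so DoF = Df − Dn = 2·s·(s−f)·h / (h² − (s−f)²).
That is a quadratic in h: DoF·h² − 2·s·(s−f)·h − DoF·(s−f)² = 0 ⇒ h = (s−f)·(s + √(s² + DoF²)) / DoF = 2730 × (2830 + √(2830² + 419²)) / 419 = 2730 × (2830 + 2860.85) / 419 ≈ 37079 mm.
Then N = f²/(c·h) = 100² / (0.06 × 37079) = 10000 / 2224.7 ≈ 4.49.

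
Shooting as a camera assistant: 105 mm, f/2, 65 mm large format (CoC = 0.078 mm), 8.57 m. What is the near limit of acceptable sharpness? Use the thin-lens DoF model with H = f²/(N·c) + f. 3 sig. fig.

Hyperfocal distance H = f²/(N·c) + f = 105²/(2 × 0.078) + 105 = 11025/0.156 + 105 ≈ 70778.1 mm ≈ 70.78 m.
Near limit Dn = s·(H − f)/(H + s − 2f) = 8570 × (70778.1 − 105) / (70778.1 + 8570 − 2 × 105) = 8570 × 70673.1 / 79138.1 ≈ 7653.3 mm ≈ 7.65 m.

7.65 m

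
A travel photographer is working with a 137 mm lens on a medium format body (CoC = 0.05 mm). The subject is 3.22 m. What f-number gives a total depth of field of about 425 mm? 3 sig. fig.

Write h = H − f = f²/(N·c). The thin-lens limits are Dn = s·h/(h + (s−f)) and Df = s·h/(h − (s−f)), so DoF = Df − Dn = 2·s·(s−f)·h / (h² − (s−f)²).
That is a quadratic in h: DoF·h² − 2·s·(s−f)·h − DoF·(s−f)² = 0 ⇒ h = (s−f)·(s + √(s² + DoF²)) / DoF = 3083 × (3220 + √(3220² + 425²)) / 425 = 3083 × (3220 + 3247.93) / 425 ≈ 46919 mm.
Then N = f²/(c·h) = 137² / (0.05 × 46919) = 18769 / 2346.0 ≈ 8.

f/8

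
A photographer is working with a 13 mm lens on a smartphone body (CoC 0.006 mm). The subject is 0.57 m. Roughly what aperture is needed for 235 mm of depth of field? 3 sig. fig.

Write h = H − f = f²/(N·c). The thin-lens limits are Dn = s·h/(h + (s−f)) and Df = s·h/(h − (s−f)), so DoF = Df − Dn = 2·s·(s−f)·h / (h² − (s−f)²).
That is a quadratic in h: DoF·h² − 2·s·(s−f)·h − DoF·(s−f)² = 0 ⇒ h = (s−f)·(s + √(s² + DoF²)) / DoF = 557 × (570 + √(570² + 235²)) / 235 = 557 × (570 + 616.543) / 235 ≈ 2812.4 mm.
Then N = f²/(c·h) = 13² / (0.006 × 2812.4) = 169 / 16.874 ≈ 10.

f/10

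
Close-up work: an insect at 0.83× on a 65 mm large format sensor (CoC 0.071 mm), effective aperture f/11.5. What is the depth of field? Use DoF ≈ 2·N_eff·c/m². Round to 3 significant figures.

At magnification m, DoF ≈ 2·N_eff·c/m² = 2 × 11.5 × 0.071 / 0.83² = 1.633 / 0.6889 ≈ 2.37 mm.

2.37 mm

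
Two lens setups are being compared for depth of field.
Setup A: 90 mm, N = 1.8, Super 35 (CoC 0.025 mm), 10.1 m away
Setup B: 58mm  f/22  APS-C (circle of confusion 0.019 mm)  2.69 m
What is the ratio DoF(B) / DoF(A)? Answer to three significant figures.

Setup A: H = 90²/(1.8×0.025) + 90 ≈ 180090.0 mm; DoF = Df − Dn = 10694.7 − 9567.9 ≈ 1126.8 mm.
Setup B: H = 58²/(22×0.019) + 58 ≈ 8105.8 mm; DoF = Df − Dn = 3997.3 − 2027.1 ≈ 1970.2 mm.
Ratio = 1970.2 / 1126.8 ≈ 1.75.

1.75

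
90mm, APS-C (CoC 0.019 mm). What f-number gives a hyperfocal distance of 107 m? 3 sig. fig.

Rearrange H = f²/(N·c) + f for N: N = f² / ((H − f)·c).
N = 90² / ((107000 − 90) × 0.019) = 8100 / 2031 ≈ 3.99.

f/3.99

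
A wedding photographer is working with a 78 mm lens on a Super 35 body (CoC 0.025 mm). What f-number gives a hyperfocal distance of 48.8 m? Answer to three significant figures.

Rearrange H = f²/(N·c) + f for N: N = f² / ((H − f)·c).
N = 78² / ((48800 − 78) × 0.025) = 6084 / 1218 ≈ 4.99.

f/4.99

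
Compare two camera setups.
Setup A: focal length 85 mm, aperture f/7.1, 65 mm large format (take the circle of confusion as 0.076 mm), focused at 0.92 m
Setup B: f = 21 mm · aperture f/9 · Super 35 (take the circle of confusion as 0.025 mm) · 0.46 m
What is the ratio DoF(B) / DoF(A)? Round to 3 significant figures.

1.88

Setup A: H = 85²/(7.1×0.076) + 85 ≈ 13474.5 mm; DoF = Df − Dn = 981.19 − 865.99 ≈ 115.20 mm.
Setup B: H = 21²/(9×0.025) + 21 ≈ 1981.0 mm; DoF = Df − Dn = 592.77 − 375.82 ≈ 216.95 mm.
Ratio = 216.95 / 115.20 ≈ 1.88.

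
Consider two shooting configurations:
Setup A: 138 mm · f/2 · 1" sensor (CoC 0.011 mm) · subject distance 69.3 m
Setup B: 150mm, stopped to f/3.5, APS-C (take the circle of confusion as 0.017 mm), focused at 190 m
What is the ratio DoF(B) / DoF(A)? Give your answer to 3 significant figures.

22.9

Setup A: H = 138²/(2×0.011) + 138 ≈ 865774.4 mm; DoF = Df − Dn = 75318 − 64173 ≈ 11145 mm.
Setup B: H = 150²/(3.5×0.017) + 150 ≈ 378301.3 mm; DoF = Df − Dn = 381563 − 126494 ≈ 255069 mm.
Ratio = 255069 / 11145 ≈ 22.9.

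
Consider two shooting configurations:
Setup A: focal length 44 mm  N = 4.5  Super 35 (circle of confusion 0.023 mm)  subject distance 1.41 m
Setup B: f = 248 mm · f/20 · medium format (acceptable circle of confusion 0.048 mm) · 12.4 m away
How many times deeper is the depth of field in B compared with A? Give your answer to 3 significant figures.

Setup A: H = 44²/(4.5×0.023) + 44 ≈ 18749.3 mm; DoF = Df − Dn = 1521.08 − 1314.04 ≈ 207.04 mm.
Setup B: H = 248²/(20×0.048) + 248 ≈ 64314.7 mm; DoF = Df − Dn = 15302.5 − 10423.0 ≈ 4879.5 mm.
Ratio = 4879.5 / 207.04 ≈ 23.6.

23.6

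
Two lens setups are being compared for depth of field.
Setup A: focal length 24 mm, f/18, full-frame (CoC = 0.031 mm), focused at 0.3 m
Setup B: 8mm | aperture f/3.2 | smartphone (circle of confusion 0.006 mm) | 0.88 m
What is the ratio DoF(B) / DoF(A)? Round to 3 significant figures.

2.86

Setup A: H = 24²/(18×0.031) + 24 ≈ 1056.3 mm; DoF = Df − Dn = 409.49 − 236.71 ≈ 172.78 mm.
Setup B: H = 8²/(3.2×0.006) + 8 ≈ 3341.3 mm; DoF = Df − Dn = 1191.77 − 697.53 ≈ 494.24 mm.
Ratio = 494.24 / 172.78 ≈ 2.86.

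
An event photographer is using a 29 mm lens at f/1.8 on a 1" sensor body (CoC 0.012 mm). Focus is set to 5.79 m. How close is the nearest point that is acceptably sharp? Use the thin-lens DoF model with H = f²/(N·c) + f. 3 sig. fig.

Hyperfocal distance H = f²/(N·c) + f = 29²/(1.8 × 0.012) + 29 = 841/0.0216 + 29 ≈ 38964.2 mm ≈ 38.96 m.
Near limit Dn = s·(H − f)/(H + s − 2f) = 5790 × (38964.2 − 29) / (38964.2 + 5790 − 2 × 29) = 5790 × 38935.2 / 44696.2 ≈ 5043.7 mm ≈ 5.04 m.

5.04 m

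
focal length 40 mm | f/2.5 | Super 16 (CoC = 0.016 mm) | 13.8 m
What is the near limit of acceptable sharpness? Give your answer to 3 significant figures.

10.3 m

Hyperfocal distance H = f²/(N·c) + f = 40²/(2.5 × 0.016) + 40 = 1600/0.04 + 40 ≈ 40040.0 mm ≈ 40.04 m.
Near limit Dn = s·(H − f)/(H + s − 2f) = 13800 × (40040.0 − 40) / (40040.0 + 13800 − 2 × 40) = 13800 × 40000.0 / 53760.0 ≈ 10268 mm ≈ 10.3 m.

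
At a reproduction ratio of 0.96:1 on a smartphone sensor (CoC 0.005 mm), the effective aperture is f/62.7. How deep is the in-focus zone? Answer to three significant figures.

At magnification m, DoF ≈ 2·N_eff·c/m² = 2 × 62.7 × 0.005 / 0.96² = 0.627 / 0.9216 ≈ 0.68 mm.

0.680 mm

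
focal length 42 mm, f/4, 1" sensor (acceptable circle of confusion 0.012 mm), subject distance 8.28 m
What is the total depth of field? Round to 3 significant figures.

3.91 m

Hyperfocal distance H = f²/(N·c) + f = 42²/(4 × 0.012) + 42 = 1764/0.048 + 42 ≈ 36792.0 mm ≈ 36.79 m.
Near limit Dn = s·(H − f)/(H + s − 2f) = 8280 × (36792.0 − 42) / (36792.0 + 8280 − 2 × 42) = 8280 × 36750.0 / 44988.0 ≈ 6763.8 mm.
Far limit Df = s·(H − f)/(H − s) = 8280 × (36792.0 − 42) / (36792.0 − 8280) = 8280 × 36750.0 / 28512.0 ≈ 10672.3 mm.
Depth of field = Df − Dn = 10672.3 − 6763.8 ≈ 3908.5 mm ≈ 3.91 m.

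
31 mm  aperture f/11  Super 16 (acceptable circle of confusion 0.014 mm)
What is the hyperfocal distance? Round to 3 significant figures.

6.27 m

Hyperfocal distance H = f²/(N·c) + f = 31²/(11 × 0.014) + 31 = 961/0.154 + 31 ≈ 6271.3 mm ≈ 6.27 m.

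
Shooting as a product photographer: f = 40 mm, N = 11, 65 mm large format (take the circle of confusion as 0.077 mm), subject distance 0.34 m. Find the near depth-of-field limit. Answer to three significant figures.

Hyperfocal distance H = f²/(N·c) + f = 40²/(11 × 0.077) + 40 = 1600/0.847 + 40 ≈ 1929.0 mm ≈ 1.929 m.
Near limit Dn = s·(H − f)/(H + s − 2f) = 340 × (1929.0 − 40) / (1929.0 + 340 − 2 × 40) = 340 × 1889.0 / 2189.0 ≈ 293.40 mm.

293 mm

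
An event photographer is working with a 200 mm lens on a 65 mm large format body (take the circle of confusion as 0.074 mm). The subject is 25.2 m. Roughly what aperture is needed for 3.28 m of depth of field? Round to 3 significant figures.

Write h = H − f = f²/(N·c). The thin-lens limits are Dn = s·h/(h + (s−f)) and Df = s·h/(h − (s−f)), so DoF = Df − Dn = 2·s·(s−f)·h / (h² − (s−f)²).
That is a quadratic in h: DoF·h² − 2·s·(s−f)·h − DoF·(s−f)² = 0 ⇒ h = (s−f)·(s + √(s² + DoF²)) / DoF = 25000 × (25200 + √(25200² + 3280²)) / 3280 = 25000 × (25200 + 25412.6) / 3280 ≈ 385766 mm.
Then N = f²/(c·h) = 200² / (0.074 × 385766) = 40000 / 28547 ≈ 1.40.

f/1.40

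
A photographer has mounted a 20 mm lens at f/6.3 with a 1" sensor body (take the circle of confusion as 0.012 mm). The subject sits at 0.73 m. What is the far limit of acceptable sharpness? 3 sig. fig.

0.843 m

Hyperfocal distance H = f²/(N·c) + f = 20²/(6.3 × 0.012) + 20 = 400/0.0756 + 20 ≈ 5311.0 mm ≈ 5.311 m.
Far limit Df = s·(H − f)/(H − s) = 730 × (5311.0 − 20) / (5311.0 − 730) = 730 × 5291.0 / 4581.0 ≈ 843.14 mm ≈ 0.843 m.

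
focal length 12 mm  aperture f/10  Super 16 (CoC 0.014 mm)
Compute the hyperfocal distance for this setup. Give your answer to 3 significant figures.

Hyperfocal distance H = f²/(N·c) + f = 12²/(10 × 0.014) + 12 = 144/0.14 + 12 ≈ 1040.6 mm ≈ 1.04 m.

1.04 m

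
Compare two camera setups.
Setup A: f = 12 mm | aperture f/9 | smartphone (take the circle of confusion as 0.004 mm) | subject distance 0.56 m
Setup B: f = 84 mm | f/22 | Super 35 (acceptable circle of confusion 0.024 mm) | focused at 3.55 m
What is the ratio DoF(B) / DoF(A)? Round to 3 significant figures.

Setup A: H = 12²/(9×0.004) + 12 ≈ 4012.0 mm; DoF = Df − Dn = 648.90 − 492.52 ≈ 156.38 mm.
Setup B: H = 84²/(22×0.024) + 84 ≈ 13447.6 mm; DoF = Df − Dn = 4793.2 − 2818.9 ≈ 1974.3 mm.
Ratio = 1974.3 / 156.38 ≈ 12.6.

12.6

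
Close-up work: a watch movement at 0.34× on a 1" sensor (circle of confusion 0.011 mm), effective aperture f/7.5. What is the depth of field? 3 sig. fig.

1.43 mm

At magnification m, DoF ≈ 2·N_eff·c/m² = 2 × 7.5 × 0.011 / 0.34² = 0.165 / 0.1156 ≈ 1.43 mm.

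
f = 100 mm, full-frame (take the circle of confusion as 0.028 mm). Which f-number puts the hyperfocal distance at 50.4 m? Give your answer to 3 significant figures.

f/7.10

Rearrange H = f²/(N·c) + f for N: N = f² / ((H − f)·c).
N = 100² / ((50400 − 100) × 0.028) = 10000 / 1408 ≈ 7.10.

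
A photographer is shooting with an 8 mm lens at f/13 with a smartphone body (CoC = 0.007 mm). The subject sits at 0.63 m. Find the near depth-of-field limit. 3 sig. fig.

334 mm

Hyperfocal distance H = f²/(N·c) + f = 8²/(13 × 0.007) + 8 = 64/0.091 + 8 ≈ 711.3 mm ≈ 0.711 m.
Near limit Dn = s·(H − f)/(H + s − 2f) = 630 × (711.3 − 8) / (711.3 + 630 − 2 × 8) = 630 × 703.3 / 1325.3 ≈ 334.32 mm.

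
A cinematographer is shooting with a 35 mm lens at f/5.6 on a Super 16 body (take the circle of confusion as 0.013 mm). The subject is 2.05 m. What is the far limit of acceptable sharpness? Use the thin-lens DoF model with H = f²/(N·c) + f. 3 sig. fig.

2.33 m

Hyperfocal distance H = f²/(N·c) + f = 35²/(5.6 × 0.013) + 35 = 1225/0.0728 + 35 ≈ 16861.9 mm ≈ 16.86 m.
Far limit Df = s·(H − f)/(H − s) = 2050 × (16861.9 − 35) / (16861.9 − 2050) = 2050 × 16826.9 / 14811.9 ≈ 2328.9 mm ≈ 2.33 m.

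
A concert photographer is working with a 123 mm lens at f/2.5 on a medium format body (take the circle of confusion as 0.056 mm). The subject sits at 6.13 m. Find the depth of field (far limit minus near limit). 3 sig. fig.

0.684 m

Hyperfocal distance H = f²/(N·c) + f = 123²/(2.5 × 0.056) + 123 = 15129/0.14 + 123 ≈ 108187.3 mm ≈ 108.2 m.
Near limit Dn = s·(H − f)/(H + s − 2f) = 6130 × (108187.3 − 123) / (108187.3 + 6130 − 2 × 123) = 6130 × 108064.3 / 114071.3 ≈ 5807.19 mm.
Far limit Df = s·(H − f)/(H − s) = 6130 × (108187.3 − 123) / (108187.3 − 6130) = 6130 × 108064.3 / 102057.3 ≈ 6490.81 mm.
Depth of field = Df − Dn = 6490.81 − 5807.19 ≈ 683.62 mm ≈ 0.684 m.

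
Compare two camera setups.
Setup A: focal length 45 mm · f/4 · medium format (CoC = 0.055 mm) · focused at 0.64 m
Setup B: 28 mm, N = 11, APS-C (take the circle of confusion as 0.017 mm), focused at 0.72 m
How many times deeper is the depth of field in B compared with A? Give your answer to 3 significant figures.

Setup A: H = 45²/(4×0.055) + 45 ≈ 9249.5 mm; DoF = Df − Dn = 684.230 − 601.141 ≈ 83.089 mm.
Setup B: H = 28²/(11×0.017) + 28 ≈ 4220.5 mm; DoF = Df − Dn = 862.33 − 618.00 ≈ 244.33 mm.
Ratio = 244.33 / 83.089 ≈ 2.94.

2.94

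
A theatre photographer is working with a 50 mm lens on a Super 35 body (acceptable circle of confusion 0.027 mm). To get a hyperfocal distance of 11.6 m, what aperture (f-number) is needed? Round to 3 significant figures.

Rearrange H = f²/(N·c) + f for N: N = f² / ((H − f)·c).
N = 50² / ((11600 − 50) × 0.027) = 2500 / 311.9 ≈ 8.02.

f/8.02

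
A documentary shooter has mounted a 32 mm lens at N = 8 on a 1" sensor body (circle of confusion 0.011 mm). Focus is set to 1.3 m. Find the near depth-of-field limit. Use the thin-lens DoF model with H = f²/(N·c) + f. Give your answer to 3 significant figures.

1.17 m

Hyperfocal distance H = f²/(N·c) + f = 32²/(8 × 0.011) + 32 = 1024/0.088 + 32 ≈ 11668.4 mm ≈ 11.67 m.
Near limit Dn = s·(H − f)/(H + s − 2f) = 1300 × (11668.4 − 32) / (11668.4 + 1300 − 2 × 32) = 1300 × 11636.4 / 12904.4 ≈ 1172.3 mm ≈ 1.17 m.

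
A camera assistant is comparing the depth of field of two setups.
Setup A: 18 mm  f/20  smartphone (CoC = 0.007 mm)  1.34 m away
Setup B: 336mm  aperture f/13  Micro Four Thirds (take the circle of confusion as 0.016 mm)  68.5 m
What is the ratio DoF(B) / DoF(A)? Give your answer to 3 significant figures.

Setup A: H = 18²/(20×0.007) + 18 ≈ 2332.3 mm; DoF = Df − Dn = 3125.3 − 852.8 ≈ 2272.5 mm.
Setup B: H = 336²/(13×0.016) + 336 ≈ 543105.2 mm; DoF = Df − Dn = 78338 − 60857 ≈ 17481 mm.
Ratio = 17481 / 2272.5 ≈ 7.69.

7.69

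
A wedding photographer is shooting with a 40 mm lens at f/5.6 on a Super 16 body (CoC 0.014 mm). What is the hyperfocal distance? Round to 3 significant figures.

Hyperfocal distance H = f²/(N·c) + f = 40²/(5.6 × 0.014) + 40 = 1600/0.0784 + 40 ≈ 20448.2 mm ≈ 20.4 m.

20.4 m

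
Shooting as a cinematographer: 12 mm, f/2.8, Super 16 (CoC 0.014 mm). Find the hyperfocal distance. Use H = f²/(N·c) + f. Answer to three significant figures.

3.69 m

Hyperfocal distance H = f²/(N·c) + f = 12²/(2.8 × 0.014) + 12 = 144/0.0392 + 12 ≈ 3685.5 mm ≈ 3.69 m.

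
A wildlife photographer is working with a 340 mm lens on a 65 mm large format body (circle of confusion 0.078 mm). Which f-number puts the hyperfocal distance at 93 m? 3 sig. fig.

f/16

Rearrange H = f²/(N·c) + f for N: N = f² / ((H − f)·c).
N = 340² / ((93000 − 340) × 0.078) = 115600 / 7227 ≈ 16.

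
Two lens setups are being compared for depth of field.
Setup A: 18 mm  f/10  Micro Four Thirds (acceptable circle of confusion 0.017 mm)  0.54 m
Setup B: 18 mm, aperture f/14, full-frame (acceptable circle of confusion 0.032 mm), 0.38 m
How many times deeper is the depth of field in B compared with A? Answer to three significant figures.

1.59

Setup A: H = 18²/(10×0.017) + 18 ≈ 1923.9 mm; DoF = Df − Dn = 743.69 − 423.90 ≈ 319.79 mm.
Setup B: H = 18²/(14×0.032) + 18 ≈ 741.2 mm; DoF = Df − Dn = 760.83 − 253.24 ≈ 507.59 mm.
Ratio = 507.59 / 319.79 ≈ 1.59.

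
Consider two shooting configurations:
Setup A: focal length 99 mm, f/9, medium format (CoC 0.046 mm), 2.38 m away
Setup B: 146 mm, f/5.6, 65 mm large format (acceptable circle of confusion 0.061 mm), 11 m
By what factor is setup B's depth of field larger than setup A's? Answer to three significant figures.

Setup A: H = 99²/(9×0.046) + 99 ≈ 23772.9 mm; DoF = Df − Dn = 2633.77 − 2170.84 ≈ 462.93 mm.
Setup B: H = 146²/(5.6×0.061) + 146 ≈ 62546.5 mm; DoF = Df − Dn = 13316.2 − 9370.1 ≈ 3946.1 mm.
Ratio = 3946.1 / 462.93 ≈ 8.52.

8.52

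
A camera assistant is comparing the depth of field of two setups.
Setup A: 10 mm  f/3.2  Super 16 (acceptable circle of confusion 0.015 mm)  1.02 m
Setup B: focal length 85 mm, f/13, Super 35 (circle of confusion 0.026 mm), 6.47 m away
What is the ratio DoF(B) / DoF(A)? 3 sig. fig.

Setup A: H = 10²/(3.2×0.015) + 10 ≈ 2093.3 mm; DoF = Df − Dn = 1979.8 − 687.0 ≈ 1292.8 mm.
Setup B: H = 85²/(13×0.026) + 85 ≈ 21460.7 mm; DoF = Df − Dn = 9225.8 − 4981.9 ≈ 4243.9 mm.
Ratio = 4243.9 / 1292.8 ≈ 3.28.

3.28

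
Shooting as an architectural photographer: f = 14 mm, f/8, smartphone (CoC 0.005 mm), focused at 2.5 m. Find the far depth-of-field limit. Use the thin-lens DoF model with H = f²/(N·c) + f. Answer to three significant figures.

5.07 m

Hyperfocal distance H = f²/(N·c) + f = 14²/(8 × 0.005) + 14 = 196/0.04 + 14 ≈ 4914.0 mm ≈ 4.914 m.
Far limit Df = s·(H − f)/(H − s) = 2500 × (4914.0 − 14) / (4914.0 − 2500) = 2500 × 4900.0 / 2414.0 ≈ 5074.6 mm ≈ 5.07 m.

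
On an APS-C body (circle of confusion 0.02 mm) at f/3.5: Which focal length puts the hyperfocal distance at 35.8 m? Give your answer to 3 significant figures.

From H = f²/(N·c) + f, with f ≪ H: f ≈ √(H·N·c) = √(35800 × 3.5 × 0.02) = √2506.0 ≈ 50.06 mm.
Exact: f² + N·c·f − N·c·H = 0 ⇒ f = (−N·c + √((N·c)² + 4·N·c·H))/2 = (−0.07 + √10024)/2 ≈ 50.025 mm ≈ 50.0 mm.

50.0 mm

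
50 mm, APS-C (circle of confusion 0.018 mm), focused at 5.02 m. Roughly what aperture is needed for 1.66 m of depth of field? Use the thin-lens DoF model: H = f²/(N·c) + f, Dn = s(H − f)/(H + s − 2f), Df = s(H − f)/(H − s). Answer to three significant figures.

Write h = H − f = f²/(N·c). The thin-lens limits are Dn = s·h/(h + (s−f)) and Df = s·h/(h − (s−f)), so DoF = Df − Dn = 2·s·(s−f)·h / (h² − (s−f)²).
That is a quadratic in h: DoF·h² − 2·s·(s−f)·h − DoF·(s−f)² = 0 ⇒ h = (s−f)·(s + √(s² + DoF²)) / DoF = 4970 × (5020 + √(5020² + 1660²)) / 1660 = 4970 × (5020 + 5287.34) / 1660 ≈ 30860 mm.
Then N = f²/(c·h) = 50² / (0.018 × 30860) = 2500 / 555.48 ≈ 4.50.

f/4.50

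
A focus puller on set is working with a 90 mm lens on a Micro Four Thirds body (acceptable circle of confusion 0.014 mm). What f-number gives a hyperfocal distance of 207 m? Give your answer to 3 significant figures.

f/2.80

Rearrange H = f²/(N·c) + f for N: N = f² / ((H − f)·c).
N = 90² / ((207000 − 90) × 0.014) = 8100 / 2897 ≈ 2.80.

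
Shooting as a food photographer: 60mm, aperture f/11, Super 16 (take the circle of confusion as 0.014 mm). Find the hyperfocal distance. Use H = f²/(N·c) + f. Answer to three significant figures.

Hyperfocal distance H = f²/(N·c) + f = 60²/(11 × 0.014) + 60 = 3600/0.154 + 60 ≈ 23436.6 mm ≈ 23.4 m.

23.4 m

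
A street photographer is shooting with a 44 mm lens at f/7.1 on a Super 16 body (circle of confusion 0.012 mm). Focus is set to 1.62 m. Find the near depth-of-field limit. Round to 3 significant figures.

1.51 m

Hyperfocal distance H = f²/(N·c) + f = 44²/(7.1 × 0.012) + 44 = 1936/0.0852 + 44 ≈ 22767.0 mm ≈ 22.77 m.
Near limit Dn = s·(H − f)/(H + s − 2f) = 1620 × (22767.0 − 44) / (22767.0 + 1620 − 2 × 44) = 1620 × 22723.0 / 24299.0 ≈ 1514.9 mm ≈ 1.51 m.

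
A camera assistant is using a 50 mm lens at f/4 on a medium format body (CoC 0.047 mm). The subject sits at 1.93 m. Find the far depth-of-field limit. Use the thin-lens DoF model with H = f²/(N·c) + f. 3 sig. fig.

Hyperfocal distance H = f²/(N·c) + f = 50²/(4 × 0.047) + 50 = 2500/0.188 + 50 ≈ 13347.9 mm ≈ 13.35 m.
Far limit Df = s·(H − f)/(H − s) = 1930 × (13347.9 − 50) / (13347.9 − 1930) = 1930 × 13297.9 / 11417.9 ≈ 2247.8 mm ≈ 2.25 m.

2.25 m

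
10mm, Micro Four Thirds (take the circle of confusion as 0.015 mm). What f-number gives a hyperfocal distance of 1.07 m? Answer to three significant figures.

f/6.29

Rearrange H = f²/(N·c) + f for N: N = f² / ((H − f)·c).
N = 10² / ((1070 − 10) × 0.015) = 100 / 15.90 ≈ 6.29.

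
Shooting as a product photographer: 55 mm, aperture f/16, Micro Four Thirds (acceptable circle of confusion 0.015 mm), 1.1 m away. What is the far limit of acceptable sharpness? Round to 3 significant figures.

1.20 m

Hyperfocal distance H = f²/(N·c) + f = 55²/(16 × 0.015) + 55 = 3025/0.24 + 55 ≈ 12659.2 mm ≈ 12.66 m.
Far limit Df = s·(H − f)/(H − s) = 1100 × (12659.2 − 55) / (12659.2 − 1100) = 1100 × 12604.2 / 11559.2 ≈ 1199.4 mm ≈ 1.20 m.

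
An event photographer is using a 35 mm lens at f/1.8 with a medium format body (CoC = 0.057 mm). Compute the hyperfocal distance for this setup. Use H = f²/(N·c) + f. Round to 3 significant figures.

Hyperfocal distance H = f²/(N·c) + f = 35²/(1.8 × 0.057) + 35 = 1225/0.1026 + 35 ≈ 11974.6 mm ≈ 12.0 m.

12.0 m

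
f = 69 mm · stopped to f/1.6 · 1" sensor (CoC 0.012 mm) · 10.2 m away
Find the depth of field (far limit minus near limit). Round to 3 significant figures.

Hyperfocal distance H = f²/(N·c) + f = 69²/(1.6 × 0.012) + 69 = 4761/0.0192 + 69 ≈ 248037.7 mm ≈ 248.0 m.
Near limit Dn = s·(H − f)/(H + s − 2f) = 10200 × (248037.7 − 69) / (248037.7 + 10200 − 2 × 69) = 10200 × 247968.7 / 258099.7 ≈ 9799.63 mm.
Far limit Df = s·(H − f)/(H − s) = 10200 × (248037.7 − 69) / (248037.7 − 10200) = 10200 × 247968.7 / 237837.7 ≈ 10634.48 mm.
Depth of field = Df − Dn = 10634.48 − 9799.63 ≈ 834.85 mm ≈ 0.835 m.

0.835 m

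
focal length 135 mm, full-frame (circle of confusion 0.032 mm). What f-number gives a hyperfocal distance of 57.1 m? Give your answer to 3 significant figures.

Rearrange H = f²/(N·c) + f for N: N = f² / ((H − f)·c).
N = 135² / ((57100 − 135) × 0.032) = 18225 / 1823 ≈ 10.

f/10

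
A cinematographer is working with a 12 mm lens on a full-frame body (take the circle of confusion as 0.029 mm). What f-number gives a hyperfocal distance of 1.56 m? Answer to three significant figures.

Rearrange H = f²/(N·c) + f for N: N = f² / ((H − f)·c).
N = 12² / ((1560 − 12) × 0.029) = 144 / 44.89 ≈ 3.21.

f/3.21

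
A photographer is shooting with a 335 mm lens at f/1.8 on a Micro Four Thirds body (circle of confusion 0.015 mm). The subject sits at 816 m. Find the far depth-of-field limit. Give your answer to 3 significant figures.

Hyperfocal distance H = f²/(N·c) + f = 335²/(1.8 × 0.015) + 335 = 112225/0.027 + 335 ≈ 4156816.5 mm ≈ 4157 m.
Far limit Df = s·(H − f)/(H − s) = 816000 × (4156816.5 − 335) / (4156816.5 − 816000) = 816000 × 4156481.5 / 3340816.5 ≈ 1015228 mm ≈ 1020 m.

1020 m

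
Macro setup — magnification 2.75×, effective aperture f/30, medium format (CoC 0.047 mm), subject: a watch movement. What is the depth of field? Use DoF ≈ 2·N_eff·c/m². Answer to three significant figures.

At magnification m, DoF ≈ 2·N_eff·c/m² = 2 × 30 × 0.047 / 2.75² = 2.82 / 7.562 ≈ 0.373 mm.

0.373 mm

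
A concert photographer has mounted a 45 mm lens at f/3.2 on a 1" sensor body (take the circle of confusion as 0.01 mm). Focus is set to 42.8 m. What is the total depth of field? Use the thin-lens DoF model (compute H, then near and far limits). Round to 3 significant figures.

Hyperfocal distance H = f²/(N·c) + f = 45²/(3.2 × 0.01) + 45 = 2025/0.032 + 45 ≈ 63326.2 mm ≈ 63.33 m.
Near limit Dn = s·(H − f)/(H + s − 2f) = 42800 × (63326.2 − 45) / (63326.2 + 42800 − 2 × 45) = 42800 × 63281.2 / 106036.2 ≈ 25543 mm.
Far limit Df = s·(H − f)/(H − s) = 42800 × (63326.2 − 45) / (63326.2 − 42800) = 42800 × 63281.2 / 20526.2 ≈ 131950 mm.
Depth of field = Df − Dn = 131950 − 25543 ≈ 106407 mm ≈ 106 m.

106 m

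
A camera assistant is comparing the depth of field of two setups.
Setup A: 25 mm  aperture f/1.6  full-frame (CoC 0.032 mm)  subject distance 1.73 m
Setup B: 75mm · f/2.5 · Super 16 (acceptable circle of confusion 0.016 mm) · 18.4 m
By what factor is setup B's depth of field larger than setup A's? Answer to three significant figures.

9.90

Setup A: H = 25²/(1.6×0.032) + 25 ≈ 12232.0 mm; DoF = Df − Dn = 2010.86 − 1517.98 ≈ 492.88 mm.
Setup B: H = 75²/(2.5×0.016) + 75 ≈ 140700.0 mm; DoF = Df − Dn = 21157.0 − 16278.7 ≈ 4878.3 mm.
Ratio = 4878.3 / 492.88 ≈ 9.90.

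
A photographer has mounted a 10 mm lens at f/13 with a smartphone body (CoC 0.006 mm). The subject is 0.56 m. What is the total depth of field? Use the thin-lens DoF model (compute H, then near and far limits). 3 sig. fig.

0.589 m

Hyperfocal distance H = f²/(N·c) + f = 10²/(13 × 0.006) + 10 = 100/0.078 + 10 ≈ 1292.1 mm ≈ 1.292 m.
Near limit Dn = s·(H − f)/(H + s − 2f) = 560 × (1292.1 − 10) / (1292.1 + 560 − 2 × 10) = 560 × 1282.1 / 1832.1 ≈ 391.88 mm.
Far limit Df = s·(H − f)/(H − s) = 560 × (1292.1 − 10) / (1292.1 − 560) = 560 × 1282.1 / 732.1 ≈ 980.74 mm.
Depth of field = Df − Dn = 980.74 − 391.88 ≈ 588.86 mm ≈ 0.589 m.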